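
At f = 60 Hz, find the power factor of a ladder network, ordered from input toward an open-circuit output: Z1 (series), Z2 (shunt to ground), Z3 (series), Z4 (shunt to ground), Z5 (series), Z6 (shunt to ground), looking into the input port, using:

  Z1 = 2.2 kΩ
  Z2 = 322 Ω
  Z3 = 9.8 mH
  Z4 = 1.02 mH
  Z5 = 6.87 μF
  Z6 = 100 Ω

Step 1 — Angular frequency: ω = 2π·f = 2π·60 = 377 rad/s.
Step 2 — Component impedances:
  Z1: Z = R = 2200 Ω
  Z2: Z = R = 322 Ω
  Z3: Z = jωL = j·377·0.0098 = 0 + j3.695 Ω
  Z4: Z = jωL = j·377·0.00102 = 0 + j0.3845 Ω
  Z5: Z = 1/(jωC) = -j/(ω·C) = 0 - j386.1 Ω
  Z6: Z = R = 100 Ω
Step 3 — Ladder network (open output): work backward from the far end, alternating series and parallel combinations. Z_in = 2200 + j4.079 Ω = 2200∠0.1° Ω.
Step 4 — Power factor: PF = cos(φ) = Re(Z)/|Z| = 2200/2200 = 1.
Step 5 — Type: Im(Z) = 4.079 ⇒ lagging (phase φ = 0.1°).

PF = 1 (lagging, φ = 0.1°)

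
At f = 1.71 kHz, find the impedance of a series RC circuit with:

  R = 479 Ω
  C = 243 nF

Step 1 — Angular frequency: ω = 2π·f = 2π·1710 = 1.074e+04 rad/s.
Step 2 — Component impedances:
  R: Z = R = 479 Ω
  C: Z = 1/(jωC) = -j/(ω·C) = 0 - j383 Ω
Step 3 — Series combination: Z_total = R + C = 479 - j383 Ω = 613.3∠-38.6° Ω.

Z = 479 - j383 Ω = 613.3∠-38.6° Ω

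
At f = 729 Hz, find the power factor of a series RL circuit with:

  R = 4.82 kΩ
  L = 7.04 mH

Step 1 — Angular frequency: ω = 2π·f = 2π·729 = 4580 rad/s.
Step 2 — Component impedances:
  R: Z = R = 4820 Ω
  L: Z = jωL = j·4580·0.00704 = 0 + j32.25 Ω
Step 3 — Series combination: Z_total = R + L = 4820 + j32.25 Ω = 4820∠0.4° Ω.
Step 4 — Power factor: PF = cos(φ) = Re(Z)/|Z| = 4820/4820 = 1.
Step 5 — Type: Im(Z) = 32.25 ⇒ lagging (phase φ = 0.4°).

PF = 1 (lagging, φ = 0.4°)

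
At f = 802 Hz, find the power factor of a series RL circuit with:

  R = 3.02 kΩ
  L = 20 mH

Step 1 — Angular frequency: ω = 2π·f = 2π·802 = 5039 rad/s.
Step 2 — Component impedances:
  R: Z = R = 3020 Ω
  L: Z = jωL = j·5039·0.02 = 0 + j100.8 Ω
Step 3 — Series combination: Z_total = R + L = 3020 + j100.8 Ω = 3022∠1.9° Ω.
Step 4 — Power factor: PF = cos(φ) = Re(Z)/|Z| = 3020/3021.7 = 0.9994.
Step 5 — Type: Im(Z) = 100.8 ⇒ lagging (phase φ = 1.9°).

PF = 0.9994 (lagging, φ = 1.9°)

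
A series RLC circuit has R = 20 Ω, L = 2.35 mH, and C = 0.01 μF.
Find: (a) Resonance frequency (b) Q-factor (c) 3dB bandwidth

Step 1 — Resonance: ω₀ = 1/√(LC) = 1/√(0.00235·1e-08) = 2.063e+05 rad/s.
Step 2 — f₀ = ω₀/(2π) = 3.283e+04 Hz.
Step 3 — Series Q: Q = ω₀L/R = 2.063e+05·0.00235/20 = 24.24.
Step 4 — Bandwidth: Δω = ω₀/Q = 8511 rad/s; BW = Δω/(2π) = 1355 Hz.

(a) f₀ = 3.283e+04 Hz  (b) Q = 24.24  (c) BW = 1355 Hz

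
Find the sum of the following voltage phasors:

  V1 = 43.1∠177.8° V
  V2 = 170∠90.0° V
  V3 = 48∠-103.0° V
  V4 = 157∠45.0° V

Step 1 — Convert each phasor to rectangular form:
  V1 = 43.1·(cos(177.8°) + j·sin(177.8°)) = -43.07 + j1.655 V
  V2 = 170·(cos(90.0°) + j·sin(90.0°)) = 0 + j170 V
  V3 = 48·(cos(-103.0°) + j·sin(-103.0°)) = -10.8 - j46.77 V
  V4 = 157·(cos(45.0°) + j·sin(45.0°)) = 111 + j111 V
Step 2 — Sum components: V_total = 57.15 + j235.9 V.
Step 3 — Convert to polar: |V_total| = 242.7 V, ∠V_total = 76.4°.

V_total = 242.7∠76.4° V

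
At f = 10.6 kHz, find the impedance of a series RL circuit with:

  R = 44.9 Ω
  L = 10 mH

Step 1 — Angular frequency: ω = 2π·f = 2π·1.06e+04 = 6.66e+04 rad/s.
Step 2 — Component impedances:
  R: Z = R = 44.9 Ω
  L: Z = jωL = j·6.66e+04·0.01 = 0 + j666 Ω
Step 3 — Series combination: Z_total = R + L = 44.9 + j666 Ω = 667.5∠86.1° Ω.

Z = 44.9 + j666 Ω = 667.5∠86.1° Ω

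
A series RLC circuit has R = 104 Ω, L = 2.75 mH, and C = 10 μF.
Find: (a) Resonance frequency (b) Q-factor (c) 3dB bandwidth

Step 1 — Resonance condition Im(Z)=0 gives ω₀ = 1/√(LC).
Step 2 — ω₀ = 1/√(0.00275·1e-05) = 6030 rad/s.
Step 3 — f₀ = ω₀/(2π) = 959.7 Hz.
Step 4 — Series Q: Q = ω₀L/R = 6030·0.00275/104 = 0.1595.
Step 5 — 3dB bandwidth: Δω = ω₀/Q = 3.782e+04 rad/s; BW = Δω/(2π) = 6019 Hz.

(a) f₀ = 959.7 Hz  (b) Q = 0.1595  (c) BW = 6019 Hz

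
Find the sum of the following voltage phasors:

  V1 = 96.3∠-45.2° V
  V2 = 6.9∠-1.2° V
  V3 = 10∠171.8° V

Step 1 — Convert each phasor to rectangular form:
  V1 = 96.3·(cos(-45.2°) + j·sin(-45.2°)) = 67.86 - j68.33 V
  V2 = 6.9·(cos(-1.2°) + j·sin(-1.2°)) = 6.898 - j0.1445 V
  V3 = 10·(cos(171.8°) + j·sin(171.8°)) = -9.898 + j1.426 V
Step 2 — Sum components: V_total = 64.86 - j67.05 V.
Step 3 — Convert to polar: |V_total| = 93.29 V, ∠V_total = -46.0°.

V_total = 93.29∠-46.0° V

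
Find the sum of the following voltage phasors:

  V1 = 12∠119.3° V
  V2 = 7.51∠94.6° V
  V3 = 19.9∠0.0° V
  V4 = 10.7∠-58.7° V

Step 1 — Convert each phasor to rectangular form:
  V1 = 12·(cos(119.3°) + j·sin(119.3°)) = -5.873 + j10.46 V
  V2 = 7.51·(cos(94.6°) + j·sin(94.6°)) = -0.6023 + j7.486 V
  V3 = 19.9·(cos(0.0°) + j·sin(0.0°)) = 19.9 V
  V4 = 10.7·(cos(-58.7°) + j·sin(-58.7°)) = 5.559 - j9.143 V
Step 2 — Sum components: V_total = 18.98 + j8.808 V.
Step 3 — Convert to polar: |V_total| = 20.93 V, ∠V_total = 24.9°.

V_total = 20.93∠24.9° V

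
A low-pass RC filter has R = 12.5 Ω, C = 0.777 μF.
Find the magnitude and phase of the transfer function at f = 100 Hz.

Step 1 — Angular frequency: ω = 2π·100 = 628.3 rad/s.
Step 2 — Transfer function: H(jω) = 1/(1 + jωRC).
Step 3 — Denominator: 1 + jωRC = 1 + j·628.3·12.5·7.77e-07 = 1 + j0.006103.
Step 4 — H = 1 - j0.006102.
Step 5 — Magnitude: |H| = 1 (-0.0 dB); phase: φ = -0.3°.

|H| = 1 (-0.0 dB), φ = -0.3°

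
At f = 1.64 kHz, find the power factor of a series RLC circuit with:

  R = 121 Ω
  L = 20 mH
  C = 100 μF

Step 1 — Angular frequency: ω = 2π·f = 2π·1640 = 1.03e+04 rad/s.
Step 2 — Component impedances:
  R: Z = R = 121 Ω
  L: Z = jωL = j·1.03e+04·0.02 = 0 + j206.1 Ω
  C: Z = 1/(jωC) = -j/(ω·C) = 0 - j0.9705 Ω
Step 3 — Series combination: Z_total = R + L + C = 121 + j205.1 Ω = 238.1∠59.5° Ω.
Step 4 — Power factor: PF = cos(φ) = Re(Z)/|Z| = 121/238.15 = 0.5081.
Step 5 — Type: Im(Z) = 205.1 ⇒ lagging (phase φ = 59.5°).

PF = 0.5081 (lagging, φ = 59.5°)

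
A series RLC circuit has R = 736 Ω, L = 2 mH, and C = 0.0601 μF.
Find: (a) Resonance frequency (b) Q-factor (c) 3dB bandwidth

Step 1 — Resonance condition Im(Z)=0 gives ω₀ = 1/√(LC).
Step 2 — ω₀ = 1/√(0.002·6.01e-08) = 9.121e+04 rad/s.
Step 3 — f₀ = ω₀/(2π) = 1.452e+04 Hz.
Step 4 — Series Q: Q = ω₀L/R = 9.121e+04·0.002/736 = 0.2479.
Step 5 — 3dB bandwidth: Δω = ω₀/Q = 3.68e+05 rad/s; BW = Δω/(2π) = 5.857e+04 Hz.

(a) f₀ = 1.452e+04 Hz  (b) Q = 0.2479  (c) BW = 5.857e+04 Hz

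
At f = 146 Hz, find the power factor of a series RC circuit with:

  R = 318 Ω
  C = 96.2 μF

Step 1 — Angular frequency: ω = 2π·f = 2π·146 = 917.3 rad/s.
Step 2 — Component impedances:
  R: Z = R = 318 Ω
  C: Z = 1/(jωC) = -j/(ω·C) = 0 - j11.33 Ω
Step 3 — Series combination: Z_total = R + C = 318 - j11.33 Ω = 318.2∠-2.0° Ω.
Step 4 — Power factor: PF = cos(φ) = Re(Z)/|Z| = 318/318.2 = 0.9994.
Step 5 — Type: Im(Z) = -11.33 ⇒ leading (phase φ = -2.0°).

PF = 0.9994 (leading, φ = -2.0°)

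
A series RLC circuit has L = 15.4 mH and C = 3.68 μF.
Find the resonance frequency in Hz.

Step 1 — Resonance condition Im(Z)=0 gives ω₀ = 1/√(LC).
Step 2 — ω₀ = 1/√(0.0154·3.68e-06) = 4201 rad/s.
Step 3 — f₀ = ω₀/(2π) = 668.6 Hz.

f₀ = 668.6 Hz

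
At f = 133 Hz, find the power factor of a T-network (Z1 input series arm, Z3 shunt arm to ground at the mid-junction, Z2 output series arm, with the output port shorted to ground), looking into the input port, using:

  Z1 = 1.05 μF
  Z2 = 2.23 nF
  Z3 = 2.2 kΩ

Step 1 — Angular frequency: ω = 2π·f = 2π·133 = 835.7 rad/s.
Step 2 — Component impedances:
  Z1: Z = 1/(jωC) = -j/(ω·C) = 0 - j1140 Ω
  Z2: Z = 1/(jωC) = -j/(ω·C) = 0 - j5.366e+05 Ω
  Z3: Z = R = 2200 Ω
Step 3 — With the output port shorted to ground, the output series arm Z2 runs from the junction to ground; the shunt arm Z3 also runs from the junction to ground. They appear in parallel: Z3 || Z2 = 2200 - j9.019 Ω.
Step 4 — Series with input arm Z1: Z_in = Z1 + (Z3 || Z2) = 2200 - j1149 Ω = 2482∠-27.6° Ω.
Step 5 — Power factor: PF = cos(φ) = Re(Z)/|Z| = 2200/2482 = 0.8864.
Step 6 — Type: Im(Z) = -1149 ⇒ leading (phase φ = -27.6°).

PF = 0.8864 (leading, φ = -27.6°)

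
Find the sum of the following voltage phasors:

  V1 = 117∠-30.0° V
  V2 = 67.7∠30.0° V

Step 1 — Convert each phasor to rectangular form:
  V1 = 117·(cos(-30.0°) + j·sin(-30.0°)) = 101.3 - j58.5 V
  V2 = 67.7·(cos(30.0°) + j·sin(30.0°)) = 58.63 + j33.85 V
Step 2 — Sum components: V_total = 160 - j24.65 V.
Step 3 — Convert to polar: |V_total| = 161.8 V, ∠V_total = -8.8°.

V_total = 161.8∠-8.8° V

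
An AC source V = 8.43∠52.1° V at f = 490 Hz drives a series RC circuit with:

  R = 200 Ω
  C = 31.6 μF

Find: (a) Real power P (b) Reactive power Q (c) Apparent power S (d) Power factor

Step 1 — Angular frequency: ω = 2π·f = 2π·490 = 3079 rad/s.
Step 2 — Component impedances:
  R: Z = R = 200 Ω
  C: Z = 1/(jωC) = -j/(ω·C) = 0 - j10.28 Ω
Step 3 — Series combination: Z_total = R + C = 200 - j10.28 Ω = 200.3∠-2.9° Ω.
Step 4 — Source phasor: V = 8.43∠52.1° V = 5.178 + j6.652 V.
Step 5 — Current: I = V / Z = 0.02412 + j0.0345 A = 0.04209∠55.0° A.
Step 6 — Complex power: S = V·I* = 0.3544 - j0.01821 VA.
Step 7 — Real power: P = Re(S) = 0.3544 W.
Step 8 — Reactive power: Q = Im(S) = -0.01821 VAR.
Step 9 — Apparent power: |S| = 0.3549 VA.
Step 10 — Power factor: PF = P/|S| = 0.9987 (leading).

(a) P = 0.3544 W  (b) Q = -0.01821 VAR  (c) S = 0.3549 VA  (d) PF = 0.9987 (leading)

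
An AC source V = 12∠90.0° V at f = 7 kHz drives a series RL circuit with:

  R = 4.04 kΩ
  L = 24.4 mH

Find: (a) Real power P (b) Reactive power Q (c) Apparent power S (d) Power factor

Step 1 — Angular frequency: ω = 2π·f = 2π·7000 = 4.398e+04 rad/s.
Step 2 — Component impedances:
  R: Z = R = 4040 Ω
  L: Z = jωL = j·4.398e+04·0.0244 = 0 + j1073 Ω
Step 3 — Series combination: Z_total = R + L = 4040 + j1073 Ω = 4180∠14.9° Ω.
Step 4 — Source phasor: V = 12∠90.0° V = 0 + j12 V.
Step 5 — Current: I = V / Z = 0.000737 + j0.002775 A = 0.002871∠75.1° A.
Step 6 — Complex power: S = V·I* = 0.03329 + j0.008844 VA.
Step 7 — Real power: P = Re(S) = 0.03329 W.
Step 8 — Reactive power: Q = Im(S) = 0.008844 VAR.
Step 9 — Apparent power: |S| = 0.03445 VA.
Step 10 — Power factor: PF = P/|S| = 0.9665 (lagging).

(a) P = 0.03329 W  (b) Q = 0.008844 VAR  (c) S = 0.03445 VA  (d) PF = 0.9665 (lagging)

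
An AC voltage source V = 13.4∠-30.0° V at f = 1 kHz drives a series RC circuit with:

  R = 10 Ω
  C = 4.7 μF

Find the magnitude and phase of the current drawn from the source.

Step 1 — Angular frequency: ω = 2π·f = 2π·1000 = 6283 rad/s.
Step 2 — Component impedances:
  R: Z = R = 10 Ω
  C: Z = 1/(jωC) = -j/(ω·C) = 0 - j33.86 Ω
Step 3 — Series combination: Z_total = R + C = 10 - j33.86 Ω = 35.31∠-73.5° Ω.
Step 4 — Source phasor: V = 13.4∠-30.0° V = 11.6 - j6.7 V.
Step 5 — Ohm's law: I = V / Z_total = (11.6 - j6.7) / (10 - j33.86) = 0.2751 + j0.2615 A.
Step 6 — Convert to polar: |I| = 0.3795 A, ∠I = 43.5°.

I = 0.3795∠43.5° A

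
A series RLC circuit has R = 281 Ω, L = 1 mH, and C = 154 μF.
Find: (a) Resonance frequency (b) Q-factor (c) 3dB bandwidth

Step 1 — Resonance condition Im(Z)=0 gives ω₀ = 1/√(LC).
Step 2 — ω₀ = 1/√(0.001·0.000154) = 2548 rad/s.
Step 3 — f₀ = ω₀/(2π) = 405.6 Hz.
Step 4 — Series Q: Q = ω₀L/R = 2548·0.001/281 = 0.009068.
Step 5 — 3dB bandwidth: Δω = ω₀/Q = 2.81e+05 rad/s; BW = Δω/(2π) = 4.472e+04 Hz.

(a) f₀ = 405.6 Hz  (b) Q = 0.009068  (c) BW = 4.472e+04 Hz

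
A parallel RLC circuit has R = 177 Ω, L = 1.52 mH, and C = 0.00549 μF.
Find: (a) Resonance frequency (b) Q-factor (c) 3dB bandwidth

Step 1 — Resonance: ω₀ = 1/√(LC) = 1/√(0.00152·5.49e-09) = 3.462e+05 rad/s.
Step 2 — f₀ = ω₀/(2π) = 5.509e+04 Hz.
Step 3 — Parallel Q: Q = R/(ω₀L) = 177/(3.462e+05·0.00152) = 0.3364.
Step 4 — Bandwidth: Δω = ω₀/Q = 1.029e+06 rad/s; BW = Δω/(2π) = 1.638e+05 Hz.

(a) f₀ = 5.509e+04 Hz  (b) Q = 0.3364  (c) BW = 1.638e+05 Hz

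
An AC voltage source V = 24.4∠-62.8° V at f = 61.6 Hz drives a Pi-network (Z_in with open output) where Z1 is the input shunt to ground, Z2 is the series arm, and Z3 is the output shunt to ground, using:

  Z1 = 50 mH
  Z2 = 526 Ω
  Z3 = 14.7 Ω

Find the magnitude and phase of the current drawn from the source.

Step 1 — Angular frequency: ω = 2π·f = 2π·61.6 = 387 rad/s.
Step 2 — Component impedances:
  Z1: Z = jωL = j·387·0.05 = 0 + j19.35 Ω
  Z2: Z = R = 526 Ω
  Z3: Z = R = 14.7 Ω
Step 3 — With open output, the series arm Z2 and the output shunt Z3 appear in series to ground: Z2 + Z3 = 540.7 Ω.
Step 4 — Parallel with input shunt Z1: Z_in = Z1 || (Z2 + Z3) = 0.6917 + j19.33 Ω = 19.34∠88.0° Ω.
Step 5 — Source phasor: V = 24.4∠-62.8° V = 11.15 - j21.7 V.
Step 6 — Ohm's law: I = V / Z_total = (11.15 - j21.7) / (0.6917 + j19.33) = -1.101 - j0.6165 A.
Step 7 — Convert to polar: |I| = 1.262 A, ∠I = -150.8°.

I = 1.262∠-150.8° A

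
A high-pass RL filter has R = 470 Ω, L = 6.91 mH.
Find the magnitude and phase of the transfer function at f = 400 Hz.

Step 1 — Angular frequency: ω = 2π·400 = 2513 rad/s.
Step 2 — Transfer function: H(jω) = jωL/(R + jωL).
Step 3 — Numerator jωL = j·17.37; denominator R + jωL = 470 + j17.37.
Step 4 — H = 0.001363 + j0.0369.
Step 5 — Magnitude: |H| = 0.03693 (-28.7 dB); phase: φ = 87.9°.

|H| = 0.03693 (-28.7 dB), φ = 87.9°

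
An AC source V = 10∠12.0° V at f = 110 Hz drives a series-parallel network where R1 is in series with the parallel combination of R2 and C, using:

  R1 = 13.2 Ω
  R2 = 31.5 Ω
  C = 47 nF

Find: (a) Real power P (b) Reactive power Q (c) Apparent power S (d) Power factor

Step 1 — Angular frequency: ω = 2π·f = 2π·110 = 691.2 rad/s.
Step 2 — Component impedances:
  R1: Z = R = 13.2 Ω
  R2: Z = R = 31.5 Ω
  C: Z = 1/(jωC) = -j/(ω·C) = 0 - j3.078e+04 Ω
Step 3 — Parallel branch: R2 || C = 1/(1/R2 + 1/C) = 31.5 - j0.03223 Ω.
Step 4 — Series with R1: Z_total = R1 + (R2 || C) = 44.7 - j0.03223 Ω = 44.7∠-0.0° Ω.
Step 5 — Source phasor: V = 10∠12.0° V = 9.781 + j2.079 V.
Step 6 — Current: I = V / Z = 0.2188 + j0.04667 A = 0.2237∠12.0° A.
Step 7 — Complex power: S = V·I* = 2.237 - j0.001613 VA.
Step 8 — Real power: P = Re(S) = 2.237 W.
Step 9 — Reactive power: Q = Im(S) = -0.001613 VAR.
Step 10 — Apparent power: |S| = 2.237 VA.
Step 11 — Power factor: PF = P/|S| = 1 (leading).

(a) P = 2.237 W  (b) Q = -0.001613 VAR  (c) S = 2.237 VA  (d) PF = 1 (leading)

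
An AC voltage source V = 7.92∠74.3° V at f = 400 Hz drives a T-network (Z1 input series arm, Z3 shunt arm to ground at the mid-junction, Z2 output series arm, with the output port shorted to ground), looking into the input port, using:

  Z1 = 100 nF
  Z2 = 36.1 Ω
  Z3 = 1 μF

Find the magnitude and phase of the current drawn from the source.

Step 1 — Angular frequency: ω = 2π·f = 2π·400 = 2513 rad/s.
Step 2 — Component impedances:
  Z1: Z = 1/(jωC) = -j/(ω·C) = 0 - j3979 Ω
  Z2: Z = R = 36.1 Ω
  Z3: Z = 1/(jωC) = -j/(ω·C) = 0 - j397.9 Ω
Step 3 — With the output port shorted to ground, the output series arm Z2 runs from the junction to ground; the shunt arm Z3 also runs from the junction to ground. They appear in parallel: Z3 || Z2 = 35.81 - j3.249 Ω.
Step 4 — Series with input arm Z1: Z_in = Z1 + (Z3 || Z2) = 35.81 - j3982 Ω = 3982∠-89.5° Ω.
Step 5 — Source phasor: V = 7.92∠74.3° V = 2.143 + j7.625 V.
Step 6 — Ohm's law: I = V / Z_total = (2.143 + j7.625) / (35.81 - j3982) = -0.00191 + j0.0005554 A.
Step 7 — Convert to polar: |I| = 0.001989 A, ∠I = 163.8°.

I = 0.001989∠163.8° A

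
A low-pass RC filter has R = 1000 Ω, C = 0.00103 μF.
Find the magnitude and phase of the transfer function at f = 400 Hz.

Step 1 — Angular frequency: ω = 2π·400 = 2513 rad/s.
Step 2 — Transfer function: H(jω) = 1/(1 + jωRC).
Step 3 — Denominator: 1 + jωRC = 1 + j·2513·1000·1.03e-09 = 1 + j0.002589.
Step 4 — H = 1 - j0.002589.
Step 5 — Magnitude: |H| = 1 (-0.0 dB); phase: φ = -0.1°.

|H| = 1 (-0.0 dB), φ = -0.1°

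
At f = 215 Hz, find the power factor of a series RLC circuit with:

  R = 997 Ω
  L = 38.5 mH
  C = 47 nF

Step 1 — Angular frequency: ω = 2π·f = 2π·215 = 1351 rad/s.
Step 2 — Component impedances:
  R: Z = R = 997 Ω
  L: Z = jωL = j·1351·0.0385 = 0 + j52.01 Ω
  C: Z = 1/(jωC) = -j/(ω·C) = 0 - j1.575e+04 Ω
Step 3 — Series combination: Z_total = R + L + C = 997 - j1.57e+04 Ω = 1.573e+04∠-86.4° Ω.
Step 4 — Power factor: PF = cos(φ) = Re(Z)/|Z| = 997/1.573e+04 = 0.06338.
Step 5 — Type: Im(Z) = -1.57e+04 ⇒ leading (phase φ = -86.4°).

PF = 0.06338 (leading, φ = -86.4°)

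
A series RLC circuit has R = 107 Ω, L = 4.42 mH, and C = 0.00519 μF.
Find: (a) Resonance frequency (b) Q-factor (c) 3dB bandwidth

Step 1 — Resonance condition Im(Z)=0 gives ω₀ = 1/√(LC).
Step 2 — ω₀ = 1/√(0.00442·5.19e-09) = 2.088e+05 rad/s.
Step 3 — f₀ = ω₀/(2π) = 3.323e+04 Hz.
Step 4 — Series Q: Q = ω₀L/R = 2.088e+05·0.00442/107 = 8.625.
Step 5 — 3dB bandwidth: Δω = ω₀/Q = 2.421e+04 rad/s; BW = Δω/(2π) = 3853 Hz.

(a) f₀ = 3.323e+04 Hz  (b) Q = 8.625  (c) BW = 3853 Hz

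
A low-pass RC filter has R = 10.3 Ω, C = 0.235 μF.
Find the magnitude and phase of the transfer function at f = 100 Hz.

Step 1 — Angular frequency: ω = 2π·100 = 628.3 rad/s.
Step 2 — Transfer function: H(jω) = 1/(1 + jωRC).
Step 3 — Denominator: 1 + jωRC = 1 + j·628.3·10.3·2.35e-07 = 1 + j0.001521.
Step 4 — H = 1 - j0.001521.
Step 5 — Magnitude: |H| = 1 (-0.0 dB); phase: φ = -0.1°.

|H| = 1 (-0.0 dB), φ = -0.1°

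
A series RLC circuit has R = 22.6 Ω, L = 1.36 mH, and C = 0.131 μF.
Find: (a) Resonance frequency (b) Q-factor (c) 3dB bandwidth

Step 1 — Resonance condition Im(Z)=0 gives ω₀ = 1/√(LC).
Step 2 — ω₀ = 1/√(0.00136·1.31e-07) = 7.492e+04 rad/s.
Step 3 — f₀ = ω₀/(2π) = 1.192e+04 Hz.
Step 4 — Series Q: Q = ω₀L/R = 7.492e+04·0.00136/22.6 = 4.508.
Step 5 — 3dB bandwidth: Δω = ω₀/Q = 1.662e+04 rad/s; BW = Δω/(2π) = 2645 Hz.

(a) f₀ = 1.192e+04 Hz  (b) Q = 4.508  (c) BW = 2645 Hz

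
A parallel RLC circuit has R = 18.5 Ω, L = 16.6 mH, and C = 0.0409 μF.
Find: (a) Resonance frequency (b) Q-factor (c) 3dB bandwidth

Step 1 — Resonance: ω₀ = 1/√(LC) = 1/√(0.0166·4.09e-08) = 3.838e+04 rad/s.
Step 2 — f₀ = ω₀/(2π) = 6108 Hz.
Step 3 — Parallel Q: Q = R/(ω₀L) = 18.5/(3.838e+04·0.0166) = 0.02904.
Step 4 — Bandwidth: Δω = ω₀/Q = 1.322e+06 rad/s; BW = Δω/(2π) = 2.103e+05 Hz.

(a) f₀ = 6108 Hz  (b) Q = 0.02904  (c) BW = 2.103e+05 Hz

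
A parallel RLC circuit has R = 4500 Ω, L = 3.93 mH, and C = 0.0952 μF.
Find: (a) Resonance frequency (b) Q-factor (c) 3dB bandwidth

Step 1 — Resonance: ω₀ = 1/√(LC) = 1/√(0.00393·9.52e-08) = 5.17e+04 rad/s.
Step 2 — f₀ = ω₀/(2π) = 8228 Hz.
Step 3 — Parallel Q: Q = R/(ω₀L) = 4500/(5.17e+04·0.00393) = 22.15.
Step 4 — Bandwidth: Δω = ω₀/Q = 2334 rad/s; BW = Δω/(2π) = 371.5 Hz.

(a) f₀ = 8228 Hz  (b) Q = 22.15  (c) BW = 371.5 Hz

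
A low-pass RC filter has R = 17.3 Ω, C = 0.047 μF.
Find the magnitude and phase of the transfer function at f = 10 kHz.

Step 1 — Angular frequency: ω = 2π·1e+04 = 6.283e+04 rad/s.
Step 2 — Transfer function: H(jω) = 1/(1 + jωRC).
Step 3 — Denominator: 1 + jωRC = 1 + j·6.283e+04·17.3·4.7e-08 = 1 + j0.05109.
Step 4 — H = 0.9974 - j0.05096.
Step 5 — Magnitude: |H| = 0.9987 (-0.0 dB); phase: φ = -2.9°.

|H| = 0.9987 (-0.0 dB), φ = -2.9°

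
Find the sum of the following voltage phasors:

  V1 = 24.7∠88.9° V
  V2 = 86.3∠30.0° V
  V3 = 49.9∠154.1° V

Step 1 — Convert each phasor to rectangular form:
  V1 = 24.7·(cos(88.9°) + j·sin(88.9°)) = 0.4742 + j24.7 V
  V2 = 86.3·(cos(30.0°) + j·sin(30.0°)) = 74.74 + j43.15 V
  V3 = 49.9·(cos(154.1°) + j·sin(154.1°)) = -44.89 + j21.8 V
Step 2 — Sum components: V_total = 30.32 + j89.64 V.
Step 3 — Convert to polar: |V_total| = 94.63 V, ∠V_total = 71.3°.

V_total = 94.63∠71.3° V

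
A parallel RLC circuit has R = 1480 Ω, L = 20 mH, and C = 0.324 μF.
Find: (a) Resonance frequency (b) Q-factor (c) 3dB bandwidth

Step 1 — Resonance: ω₀ = 1/√(LC) = 1/√(0.02·3.24e-07) = 1.242e+04 rad/s.
Step 2 — f₀ = ω₀/(2π) = 1977 Hz.
Step 3 — Parallel Q: Q = R/(ω₀L) = 1480/(1.242e+04·0.02) = 5.957.
Step 4 — Bandwidth: Δω = ω₀/Q = 2085 rad/s; BW = Δω/(2π) = 331.9 Hz.

(a) f₀ = 1977 Hz  (b) Q = 5.957  (c) BW = 331.9 Hz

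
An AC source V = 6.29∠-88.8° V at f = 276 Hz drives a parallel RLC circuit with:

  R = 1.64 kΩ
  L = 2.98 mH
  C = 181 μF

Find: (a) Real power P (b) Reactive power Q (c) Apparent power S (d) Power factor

Step 1 — Angular frequency: ω = 2π·f = 2π·276 = 1734 rad/s.
Step 2 — Component impedances:
  R: Z = R = 1640 Ω
  L: Z = jωL = j·1734·0.00298 = 0 + j5.168 Ω
  C: Z = 1/(jωC) = -j/(ω·C) = 0 - j3.186 Ω
Step 3 — Parallel combination: 1/Z_total = 1/R + 1/L + 1/C; Z_total = 0.04208 - j8.307 Ω = 8.307∠-89.7° Ω.
Step 4 — Source phasor: V = 6.29∠-88.8° V = 0.1317 - j6.289 V.
Step 5 — Current: I = V / Z = 0.7571 + j0.01202 A = 0.7572∠0.9° A.
Step 6 — Complex power: S = V·I* = 0.02412 - j4.763 VA.
Step 7 — Real power: P = Re(S) = 0.02412 W.
Step 8 — Reactive power: Q = Im(S) = -4.763 VAR.
Step 9 — Apparent power: |S| = 4.763 VA.
Step 10 — Power factor: PF = P/|S| = 0.005065 (leading).

(a) P = 0.02412 W  (b) Q = -4.763 VAR  (c) S = 4.763 VA  (d) PF = 0.005065 (leading)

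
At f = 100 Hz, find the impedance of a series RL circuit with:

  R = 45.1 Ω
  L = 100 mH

Step 1 — Angular frequency: ω = 2π·f = 2π·100 = 628.3 rad/s.
Step 2 — Component impedances:
  R: Z = R = 45.1 Ω
  L: Z = jωL = j·628.3·0.1 = 0 + j62.83 Ω
Step 3 — Series combination: Z_total = R + L = 45.1 + j62.83 Ω = 77.34∠54.3° Ω.

Z = 45.1 + j62.83 Ω = 77.34∠54.3° Ω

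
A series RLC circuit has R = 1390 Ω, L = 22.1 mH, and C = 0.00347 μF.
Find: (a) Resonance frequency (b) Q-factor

Step 1 — Resonance condition Im(Z)=0 gives ω₀ = 1/√(LC).
Step 2 — ω₀ = 1/√(0.0221·3.47e-09) = 1.142e+05 rad/s.
Step 3 — f₀ = ω₀/(2π) = 1.817e+04 Hz.
Step 4 — Series Q: Q = ω₀L/R = 1.142e+05·0.0221/1390 = 1.816.

(a) f₀ = 1.817e+04 Hz  (b) Q = 1.816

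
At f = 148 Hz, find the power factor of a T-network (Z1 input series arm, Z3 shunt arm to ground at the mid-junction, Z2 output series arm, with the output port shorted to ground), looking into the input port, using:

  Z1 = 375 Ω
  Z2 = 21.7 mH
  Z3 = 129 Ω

Step 1 — Angular frequency: ω = 2π·f = 2π·148 = 929.9 rad/s.
Step 2 — Component impedances:
  Z1: Z = R = 375 Ω
  Z2: Z = jωL = j·929.9·0.0217 = 0 + j20.18 Ω
  Z3: Z = R = 129 Ω
Step 3 — With the output port shorted to ground, the output series arm Z2 runs from the junction to ground; the shunt arm Z3 also runs from the junction to ground. They appear in parallel: Z3 || Z2 = 3.081 + j19.7 Ω.
Step 4 — Series with input arm Z1: Z_in = Z1 + (Z3 || Z2) = 378.1 + j19.7 Ω = 378.6∠3.0° Ω.
Step 5 — Power factor: PF = cos(φ) = Re(Z)/|Z| = 378.081/378.594 = 0.9986.
Step 6 — Type: Im(Z) = 19.7 ⇒ lagging (phase φ = 3.0°).

PF = 0.9986 (lagging, φ = 3.0°)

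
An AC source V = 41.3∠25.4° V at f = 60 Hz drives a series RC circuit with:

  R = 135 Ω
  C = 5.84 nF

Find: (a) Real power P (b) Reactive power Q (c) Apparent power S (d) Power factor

Step 1 — Angular frequency: ω = 2π·f = 2π·60 = 377 rad/s.
Step 2 — Component impedances:
  R: Z = R = 135 Ω
  C: Z = 1/(jωC) = -j/(ω·C) = 0 - j4.542e+05 Ω
Step 3 — Series combination: Z_total = R + C = 135 - j4.542e+05 Ω = 4.542e+05∠-90.0° Ω.
Step 4 — Source phasor: V = 41.3∠25.4° V = 37.31 + j17.72 V.
Step 5 — Current: I = V / Z = -3.898e-05 + j8.215e-05 A = 9.093e-05∠115.4° A.
Step 6 — Complex power: S = V·I* = 1.116e-06 - j0.003755 VA.
Step 7 — Real power: P = Re(S) = 1.116e-06 W.
Step 8 — Reactive power: Q = Im(S) = -0.003755 VAR.
Step 9 — Apparent power: |S| = 0.003755 VA.
Step 10 — Power factor: PF = P/|S| = 0.0002972 (leading).

(a) P = 1.116e-06 W  (b) Q = -0.003755 VAR  (c) S = 0.003755 VA  (d) PF = 0.0002972 (leading)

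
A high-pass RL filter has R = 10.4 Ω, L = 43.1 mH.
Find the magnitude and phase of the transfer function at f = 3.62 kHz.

Step 1 — Angular frequency: ω = 2π·3620 = 2.275e+04 rad/s.
Step 2 — Transfer function: H(jω) = jωL/(R + jωL).
Step 3 — Numerator jωL = j·980.3; denominator R + jωL = 10.4 + j980.3.
Step 4 — H = 0.9999 + j0.01061.
Step 5 — Magnitude: |H| = 0.9999 (-0.0 dB); phase: φ = 0.6°.

|H| = 0.9999 (-0.0 dB), φ = 0.6°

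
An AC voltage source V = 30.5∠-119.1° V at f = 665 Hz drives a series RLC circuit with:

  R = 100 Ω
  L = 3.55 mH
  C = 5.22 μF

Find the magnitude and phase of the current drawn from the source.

Step 1 — Angular frequency: ω = 2π·f = 2π·665 = 4178 rad/s.
Step 2 — Component impedances:
  R: Z = R = 100 Ω
  L: Z = jωL = j·4178·0.00355 = 0 + j14.83 Ω
  C: Z = 1/(jωC) = -j/(ω·C) = 0 - j45.85 Ω
Step 3 — Series combination: Z_total = R + L + C = 100 - j31.02 Ω = 104.7∠-17.2° Ω.
Step 4 — Source phasor: V = 30.5∠-119.1° V = -14.83 - j26.65 V.
Step 5 — Ohm's law: I = V / Z_total = (-14.83 - j26.65) / (100 - j31.02) = -0.05991 - j0.2851 A.
Step 6 — Convert to polar: |I| = 0.2913 A, ∠I = -101.9°.

I = 0.2913∠-101.9° A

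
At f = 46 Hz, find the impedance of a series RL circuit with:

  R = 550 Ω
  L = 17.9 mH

Step 1 — Angular frequency: ω = 2π·f = 2π·46 = 289 rad/s.
Step 2 — Component impedances:
  R: Z = R = 550 Ω
  L: Z = jωL = j·289·0.0179 = 0 + j5.174 Ω
Step 3 — Series combination: Z_total = R + L = 550 + j5.174 Ω = 550∠0.5° Ω.

Z = 550 + j5.174 Ω = 550∠0.5° Ω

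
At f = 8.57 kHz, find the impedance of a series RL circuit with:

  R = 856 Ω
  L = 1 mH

Step 1 — Angular frequency: ω = 2π·f = 2π·8570 = 5.385e+04 rad/s.
Step 2 — Component impedances:
  R: Z = R = 856 Ω
  L: Z = jωL = j·5.385e+04·0.001 = 0 + j53.85 Ω
Step 3 — Series combination: Z_total = R + L = 856 + j53.85 Ω = 857.7∠3.6° Ω.

Z = 856 + j53.85 Ω = 857.7∠3.6° Ω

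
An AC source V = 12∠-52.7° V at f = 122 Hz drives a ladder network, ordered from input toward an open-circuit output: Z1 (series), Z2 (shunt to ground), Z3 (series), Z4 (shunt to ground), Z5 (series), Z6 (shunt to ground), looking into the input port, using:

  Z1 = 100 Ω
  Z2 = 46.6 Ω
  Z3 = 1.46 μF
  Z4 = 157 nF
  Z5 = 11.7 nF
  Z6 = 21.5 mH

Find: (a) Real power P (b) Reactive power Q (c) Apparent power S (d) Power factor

Step 1 — Angular frequency: ω = 2π·f = 2π·122 = 766.5 rad/s.
Step 2 — Component impedances:
  Z1: Z = R = 100 Ω
  Z2: Z = R = 46.6 Ω
  Z3: Z = 1/(jωC) = -j/(ω·C) = 0 - j893.5 Ω
  Z4: Z = 1/(jωC) = -j/(ω·C) = 0 - j8309 Ω
  Z5: Z = 1/(jωC) = -j/(ω·C) = 0 - j1.115e+05 Ω
  Z6: Z = jωL = j·766.5·0.0215 = 0 + j16.48 Ω
Step 3 — Ladder network (open output): work backward from the far end, alternating series and parallel combinations. Z_in = 146.6 - j0.2517 Ω = 146.6∠-0.1° Ω.
Step 4 — Source phasor: V = 12∠-52.7° V = 7.272 - j9.546 V.
Step 5 — Current: I = V / Z = 0.04972 - j0.06503 A = 0.08186∠-52.6° A.
Step 6 — Complex power: S = V·I* = 0.9823 - j0.001687 VA.
Step 7 — Real power: P = Re(S) = 0.9823 W.
Step 8 — Reactive power: Q = Im(S) = -0.001687 VAR.
Step 9 — Apparent power: |S| = 0.9823 VA.
Step 10 — Power factor: PF = P/|S| = 1 (leading).

(a) P = 0.9823 W  (b) Q = -0.001687 VAR  (c) S = 0.9823 VA  (d) PF = 1 (leading)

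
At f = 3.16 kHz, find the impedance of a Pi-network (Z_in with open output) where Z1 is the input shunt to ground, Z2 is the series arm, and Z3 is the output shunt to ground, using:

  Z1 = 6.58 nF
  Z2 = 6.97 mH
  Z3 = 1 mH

Step 1 — Angular frequency: ω = 2π·f = 2π·3160 = 1.985e+04 rad/s.
Step 2 — Component impedances:
  Z1: Z = 1/(jωC) = -j/(ω·C) = 0 - j7654 Ω
  Z2: Z = jωL = j·1.985e+04·0.00697 = 0 + j138.4 Ω
  Z3: Z = jωL = j·1.985e+04·0.001 = 0 + j19.85 Ω
Step 3 — With open output, the series arm Z2 and the output shunt Z3 appear in series to ground: Z2 + Z3 = 0 + j158.2 Ω.
Step 4 — Parallel with input shunt Z1: Z_in = Z1 || (Z2 + Z3) = 0 + j161.6 Ω = 161.6∠90.0° Ω.

Z = 0 + j161.6 Ω = 161.6∠90.0° Ω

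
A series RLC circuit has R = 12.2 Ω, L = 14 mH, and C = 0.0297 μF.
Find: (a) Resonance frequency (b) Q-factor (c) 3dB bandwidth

Step 1 — Resonance: ω₀ = 1/√(LC) = 1/√(0.014·2.97e-08) = 4.904e+04 rad/s.
Step 2 — f₀ = ω₀/(2π) = 7805 Hz.
Step 3 — Series Q: Q = ω₀L/R = 4.904e+04·0.014/12.2 = 56.28.
Step 4 — Bandwidth: Δω = ω₀/Q = 871.4 rad/s; BW = Δω/(2π) = 138.7 Hz.

(a) f₀ = 7805 Hz  (b) Q = 56.28  (c) BW = 138.7 Hz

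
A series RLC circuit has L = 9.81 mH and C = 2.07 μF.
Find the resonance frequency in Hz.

Step 1 — Resonance condition Im(Z)=0 gives ω₀ = 1/√(LC).
Step 2 — ω₀ = 1/√(0.00981·2.07e-06) = 7017 rad/s.
Step 3 — f₀ = ω₀/(2π) = 1117 Hz.

f₀ = 1117 Hz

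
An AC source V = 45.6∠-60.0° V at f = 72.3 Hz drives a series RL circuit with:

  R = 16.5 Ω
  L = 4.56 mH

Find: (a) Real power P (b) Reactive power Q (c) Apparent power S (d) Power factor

Step 1 — Angular frequency: ω = 2π·f = 2π·72.3 = 454.3 rad/s.
Step 2 — Component impedances:
  R: Z = R = 16.5 Ω
  L: Z = jωL = j·454.3·0.00456 = 0 + j2.071 Ω
Step 3 — Series combination: Z_total = R + L = 16.5 + j2.071 Ω = 16.63∠7.2° Ω.
Step 4 — Source phasor: V = 45.6∠-60.0° V = 22.8 - j39.49 V.
Step 5 — Current: I = V / Z = 1.065 - j2.527 A = 2.742∠-67.2° A.
Step 6 — Complex power: S = V·I* = 124.1 + j15.58 VA.
Step 7 — Real power: P = Re(S) = 124.1 W.
Step 8 — Reactive power: Q = Im(S) = 15.58 VAR.
Step 9 — Apparent power: |S| = 125 VA.
Step 10 — Power factor: PF = P/|S| = 0.9922 (lagging).

(a) P = 124.1 W  (b) Q = 15.58 VAR  (c) S = 125 VA  (d) PF = 0.9922 (lagging)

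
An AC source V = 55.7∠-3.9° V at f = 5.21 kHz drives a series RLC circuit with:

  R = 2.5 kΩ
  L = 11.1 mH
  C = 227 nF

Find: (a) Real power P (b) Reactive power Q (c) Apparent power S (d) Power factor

Step 1 — Angular frequency: ω = 2π·f = 2π·5210 = 3.274e+04 rad/s.
Step 2 — Component impedances:
  R: Z = R = 2500 Ω
  L: Z = jωL = j·3.274e+04·0.0111 = 0 + j363.4 Ω
  C: Z = 1/(jωC) = -j/(ω·C) = 0 - j134.6 Ω
Step 3 — Series combination: Z_total = R + L + C = 2500 + j228.8 Ω = 2510∠5.2° Ω.
Step 4 — Source phasor: V = 55.7∠-3.9° V = 55.57 - j3.788 V.
Step 5 — Current: I = V / Z = 0.02191 - j0.00352 A = 0.02219∠-9.1° A.
Step 6 — Complex power: S = V·I* = 1.231 + j0.1126 VA.
Step 7 — Real power: P = Re(S) = 1.231 W.
Step 8 — Reactive power: Q = Im(S) = 0.1126 VAR.
Step 9 — Apparent power: |S| = 1.236 VA.
Step 10 — Power factor: PF = P/|S| = 0.9958 (lagging).

(a) P = 1.231 W  (b) Q = 0.1126 VAR  (c) S = 1.236 VA  (d) PF = 0.9958 (lagging)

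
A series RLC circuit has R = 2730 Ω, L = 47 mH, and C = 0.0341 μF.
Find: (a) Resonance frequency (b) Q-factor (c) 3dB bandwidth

Step 1 — Resonance condition Im(Z)=0 gives ω₀ = 1/√(LC).
Step 2 — ω₀ = 1/√(0.047·3.41e-08) = 2.498e+04 rad/s.
Step 3 — f₀ = ω₀/(2π) = 3976 Hz.
Step 4 — Series Q: Q = ω₀L/R = 2.498e+04·0.047/2730 = 0.43.
Step 5 — 3dB bandwidth: Δω = ω₀/Q = 5.809e+04 rad/s; BW = Δω/(2π) = 9245 Hz.

(a) f₀ = 3976 Hz  (b) Q = 0.43  (c) BW = 9245 Hz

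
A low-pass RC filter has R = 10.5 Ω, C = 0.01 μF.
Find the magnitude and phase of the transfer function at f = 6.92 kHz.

Step 1 — Angular frequency: ω = 2π·6920 = 4.348e+04 rad/s.
Step 2 — Transfer function: H(jω) = 1/(1 + jωRC).
Step 3 — Denominator: 1 + jωRC = 1 + j·4.348e+04·10.5·1e-08 = 1 + j0.004565.
Step 4 — H = 1 - j0.004565.
Step 5 — Magnitude: |H| = 1 (-0.0 dB); phase: φ = -0.3°.

|H| = 1 (-0.0 dB), φ = -0.3°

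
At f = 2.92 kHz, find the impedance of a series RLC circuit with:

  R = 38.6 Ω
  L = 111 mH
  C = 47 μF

Step 1 — Angular frequency: ω = 2π·f = 2π·2920 = 1.835e+04 rad/s.
Step 2 — Component impedances:
  R: Z = R = 38.6 Ω
  L: Z = jωL = j·1.835e+04·0.111 = 0 + j2037 Ω
  C: Z = 1/(jωC) = -j/(ω·C) = 0 - j1.16 Ω
Step 3 — Series combination: Z_total = R + L + C = 38.6 + j2035 Ω = 2036∠88.9° Ω.

Z = 38.6 + j2035 Ω = 2036∠88.9° Ω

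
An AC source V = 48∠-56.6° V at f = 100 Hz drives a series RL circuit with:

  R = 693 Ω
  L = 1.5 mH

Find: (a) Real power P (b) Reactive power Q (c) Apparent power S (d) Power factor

Step 1 — Angular frequency: ω = 2π·f = 2π·100 = 628.3 rad/s.
Step 2 — Component impedances:
  R: Z = R = 693 Ω
  L: Z = jωL = j·628.3·0.0015 = 0 + j0.9425 Ω
Step 3 — Series combination: Z_total = R + L = 693 + j0.9425 Ω = 693∠0.1° Ω.
Step 4 — Source phasor: V = 48∠-56.6° V = 26.42 - j40.07 V.
Step 5 — Current: I = V / Z = 0.03805 - j0.05788 A = 0.06926∠-56.7° A.
Step 6 — Complex power: S = V·I* = 3.325 + j0.004522 VA.
Step 7 — Real power: P = Re(S) = 3.325 W.
Step 8 — Reactive power: Q = Im(S) = 0.004522 VAR.
Step 9 — Apparent power: |S| = 3.325 VA.
Step 10 — Power factor: PF = P/|S| = 1 (lagging).

(a) P = 3.325 W  (b) Q = 0.004522 VAR  (c) S = 3.325 VA  (d) PF = 1 (lagging)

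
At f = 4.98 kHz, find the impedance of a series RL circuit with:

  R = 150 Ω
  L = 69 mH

Step 1 — Angular frequency: ω = 2π·f = 2π·4980 = 3.129e+04 rad/s.
Step 2 — Component impedances:
  R: Z = R = 150 Ω
  L: Z = jωL = j·3.129e+04·0.069 = 0 + j2159 Ω
Step 3 — Series combination: Z_total = R + L = 150 + j2159 Ω = 2164∠86.0° Ω.

Z = 150 + j2159 Ω = 2164∠86.0° Ω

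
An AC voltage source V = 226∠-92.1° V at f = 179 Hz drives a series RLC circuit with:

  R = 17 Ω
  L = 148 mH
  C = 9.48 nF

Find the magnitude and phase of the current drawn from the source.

Step 1 — Angular frequency: ω = 2π·f = 2π·179 = 1125 rad/s.
Step 2 — Component impedances:
  R: Z = R = 17 Ω
  L: Z = jωL = j·1125·0.148 = 0 + j166.5 Ω
  C: Z = 1/(jωC) = -j/(ω·C) = 0 - j9.379e+04 Ω
Step 3 — Series combination: Z_total = R + L + C = 17 - j9.362e+04 Ω = 9.362e+04∠-90.0° Ω.
Step 4 — Source phasor: V = 226∠-92.1° V = -8.281 - j225.8 V.
Step 5 — Ohm's law: I = V / Z_total = (-8.281 - j225.8) / (17 - j9.362e+04) = 0.002412 - j8.889e-05 A.
Step 6 — Convert to polar: |I| = 0.002414 A, ∠I = -2.1°.

I = 0.002414∠-2.1° A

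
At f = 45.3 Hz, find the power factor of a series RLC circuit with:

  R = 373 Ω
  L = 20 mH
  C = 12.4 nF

Step 1 — Angular frequency: ω = 2π·f = 2π·45.3 = 284.6 rad/s.
Step 2 — Component impedances:
  R: Z = R = 373 Ω
  L: Z = jωL = j·284.6·0.02 = 0 + j5.693 Ω
  C: Z = 1/(jωC) = -j/(ω·C) = 0 - j2.833e+05 Ω
Step 3 — Series combination: Z_total = R + L + C = 373 - j2.833e+05 Ω = 2.833e+05∠-89.9° Ω.
Step 4 — Power factor: PF = cos(φ) = Re(Z)/|Z| = 373/2.8333e+05 = 0.001316.
Step 5 — Type: Im(Z) = -2.833e+05 ⇒ leading (phase φ = -89.9°).

PF = 0.001316 (leading, φ = -89.9°)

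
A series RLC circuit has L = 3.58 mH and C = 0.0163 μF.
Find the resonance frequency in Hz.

Step 1 — Resonance condition Im(Z)=0 gives ω₀ = 1/√(LC).
Step 2 — ω₀ = 1/√(0.00358·1.63e-08) = 1.309e+05 rad/s.
Step 3 — f₀ = ω₀/(2π) = 2.083e+04 Hz.

f₀ = 2.083e+04 Hz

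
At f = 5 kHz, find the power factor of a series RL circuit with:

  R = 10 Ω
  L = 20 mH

Step 1 — Angular frequency: ω = 2π·f = 2π·5000 = 3.142e+04 rad/s.
Step 2 — Component impedances:
  R: Z = R = 10 Ω
  L: Z = jωL = j·3.142e+04·0.02 = 0 + j628.3 Ω
Step 3 — Series combination: Z_total = R + L = 10 + j628.3 Ω = 628.4∠89.1° Ω.
Step 4 — Power factor: PF = cos(φ) = Re(Z)/|Z| = 10/628.4 = 0.01591.
Step 5 — Type: Im(Z) = 628.3 ⇒ lagging (phase φ = 89.1°).

PF = 0.01591 (lagging, φ = 89.1°)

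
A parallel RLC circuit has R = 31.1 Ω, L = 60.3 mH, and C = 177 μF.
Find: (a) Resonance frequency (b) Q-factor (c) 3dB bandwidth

Step 1 — Resonance: ω₀ = 1/√(LC) = 1/√(0.0603·0.000177) = 306.1 rad/s.
Step 2 — f₀ = ω₀/(2π) = 48.72 Hz.
Step 3 — Parallel Q: Q = R/(ω₀L) = 31.1/(306.1·0.0603) = 1.685.
Step 4 — Bandwidth: Δω = ω₀/Q = 181.7 rad/s; BW = Δω/(2π) = 28.91 Hz.

(a) f₀ = 48.72 Hz  (b) Q = 1.685  (c) BW = 28.91 Hz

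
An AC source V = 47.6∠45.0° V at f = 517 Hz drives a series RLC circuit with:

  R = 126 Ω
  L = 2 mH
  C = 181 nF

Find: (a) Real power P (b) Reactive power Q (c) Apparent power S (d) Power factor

Step 1 — Angular frequency: ω = 2π·f = 2π·517 = 3248 rad/s.
Step 2 — Component impedances:
  R: Z = R = 126 Ω
  L: Z = jωL = j·3248·0.002 = 0 + j6.497 Ω
  C: Z = 1/(jωC) = -j/(ω·C) = 0 - j1701 Ω
Step 3 — Series combination: Z_total = R + L + C = 126 - j1694 Ω = 1699∠-85.7° Ω.
Step 4 — Source phasor: V = 47.6∠45.0° V = 33.66 + j33.66 V.
Step 5 — Current: I = V / Z = -0.01829 + j0.02123 A = 0.02802∠130.7° A.
Step 6 — Complex power: S = V·I* = 0.0989 - j1.33 VA.
Step 7 — Real power: P = Re(S) = 0.0989 W.
Step 8 — Reactive power: Q = Im(S) = -1.33 VAR.
Step 9 — Apparent power: |S| = 1.334 VA.
Step 10 — Power factor: PF = P/|S| = 0.07416 (leading).

(a) P = 0.0989 W  (b) Q = -1.33 VAR  (c) S = 1.334 VA  (d) PF = 0.07416 (leading)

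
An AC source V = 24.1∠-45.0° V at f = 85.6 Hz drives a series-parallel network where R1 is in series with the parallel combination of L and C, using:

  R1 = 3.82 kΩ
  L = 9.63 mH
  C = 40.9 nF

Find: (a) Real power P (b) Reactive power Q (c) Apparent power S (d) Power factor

Step 1 — Angular frequency: ω = 2π·f = 2π·85.6 = 537.8 rad/s.
Step 2 — Component impedances:
  R1: Z = R = 3820 Ω
  L: Z = jωL = j·537.8·0.00963 = 0 + j5.179 Ω
  C: Z = 1/(jωC) = -j/(ω·C) = 0 - j4.546e+04 Ω
Step 3 — Parallel branch: L || C = 1/(1/L + 1/C) = 0 + j5.18 Ω.
Step 4 — Series with R1: Z_total = R1 + (L || C) = 3820 + j5.18 Ω = 3820∠0.1° Ω.
Step 5 — Source phasor: V = 24.1∠-45.0° V = 17.04 - j17.04 V.
Step 6 — Current: I = V / Z = 0.004455 - j0.004467 A = 0.006309∠-45.1° A.
Step 7 — Complex power: S = V·I* = 0.152 + j0.0002062 VA.
Step 8 — Real power: P = Re(S) = 0.152 W.
Step 9 — Reactive power: Q = Im(S) = 0.0002062 VAR.
Step 10 — Apparent power: |S| = 0.152 VA.
Step 11 — Power factor: PF = P/|S| = 1 (lagging).

(a) P = 0.152 W  (b) Q = 0.0002062 VAR  (c) S = 0.152 VA  (d) PF = 1 (lagging)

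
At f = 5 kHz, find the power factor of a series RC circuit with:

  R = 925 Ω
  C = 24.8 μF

Step 1 — Angular frequency: ω = 2π·f = 2π·5000 = 3.142e+04 rad/s.
Step 2 — Component impedances:
  R: Z = R = 925 Ω
  C: Z = 1/(jωC) = -j/(ω·C) = 0 - j1.284 Ω
Step 3 — Series combination: Z_total = R + C = 925 - j1.284 Ω = 925∠-0.1° Ω.
Step 4 — Power factor: PF = cos(φ) = Re(Z)/|Z| = 925/925 = 1.
Step 5 — Type: Im(Z) = -1.284 ⇒ leading (phase φ = -0.1°).

PF = 1 (leading, φ = -0.1°)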